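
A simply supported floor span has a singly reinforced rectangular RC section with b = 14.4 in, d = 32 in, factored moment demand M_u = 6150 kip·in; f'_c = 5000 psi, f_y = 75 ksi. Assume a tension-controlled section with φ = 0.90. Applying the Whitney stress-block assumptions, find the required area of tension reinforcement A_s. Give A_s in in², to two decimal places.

A_s ≈ 3.02 in²

M_n = M_u/φ = 6150/0.90 = 6833.33 kip·in.
From M_n = 0.85 f'_c a b (d − a/2):
a = d − √(d² − 2M_n/(0.85 f'_c b)) = 32 − √(32² − 2 × 6833.33/(0.85 × 5 × 14.4)) = 3.704 in.
A_s = 0.85 f'_c a b / f_y = 0.85 × 5 × 3.704 × 14.4 / 75 = 3.022 in².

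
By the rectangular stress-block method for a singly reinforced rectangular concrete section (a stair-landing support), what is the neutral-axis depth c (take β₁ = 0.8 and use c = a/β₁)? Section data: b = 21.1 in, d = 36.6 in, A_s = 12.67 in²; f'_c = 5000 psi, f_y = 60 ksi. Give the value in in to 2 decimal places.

c ≈ 10.60 in

T = A_s f_y = 12.67 × 60 = 760.2 kips.
a = T/(0.85 f'_c b) = 760.2/(0.85 × 5 × 21.1) = 8.4773 in.
With β₁ = 0.8, c = a/β₁ = 8.4773/0.8 = 10.60 in.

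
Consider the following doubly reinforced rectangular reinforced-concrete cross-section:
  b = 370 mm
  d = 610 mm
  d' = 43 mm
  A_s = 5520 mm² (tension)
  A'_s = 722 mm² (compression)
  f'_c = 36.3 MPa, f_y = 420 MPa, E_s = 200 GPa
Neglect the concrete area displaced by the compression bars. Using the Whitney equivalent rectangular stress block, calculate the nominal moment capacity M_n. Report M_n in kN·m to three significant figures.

Assume both tension and compression steel yield.
Net tension couple steel: A_s − A'_s = 4798 mm².
a = (A_s − A'_s) f_y / (0.85 f'_c b) = 2015160/(0.85 × 36.3 × 370) = 176.52 mm.
c = a/β₁ = 176.52/0.791 = 223.16 mm; ε'_s = 0.003(c − d')/c = 0.0024 ≥ f_y/E_s = 0.0021, so compression steel does yield.
M_n = (A_s − A'_s) f_y (d − a/2) + A'_s f_y (d − d') = [2015160 × (610 − 88.26) + 303240 × (610 − 43)] × 10⁻⁶ = 1051.39 + 171.94 = 1223.33 kN·m.

M_n ≈ 1220 kN·m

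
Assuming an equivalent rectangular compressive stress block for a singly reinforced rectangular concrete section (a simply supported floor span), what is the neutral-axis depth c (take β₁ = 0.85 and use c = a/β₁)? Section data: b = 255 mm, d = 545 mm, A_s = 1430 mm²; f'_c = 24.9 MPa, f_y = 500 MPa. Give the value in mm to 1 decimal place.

T = A_s f_y = 1430 × 500 = 715000 N = 715 kN.
Setting C = 0.85 f'_c a b equal to T: a = 715000/(0.85 × 24.9 × 255) = 132.479 mm.
With β₁ = 0.85, c = a/β₁ = 132.479/0.85 = 155.9 mm.

c ≈ 155.9 mm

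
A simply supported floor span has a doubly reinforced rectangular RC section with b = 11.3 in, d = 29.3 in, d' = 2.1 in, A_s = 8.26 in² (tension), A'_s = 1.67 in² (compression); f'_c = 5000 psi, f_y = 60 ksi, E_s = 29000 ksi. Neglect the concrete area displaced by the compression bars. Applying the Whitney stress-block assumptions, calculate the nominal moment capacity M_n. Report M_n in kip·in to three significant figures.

Assume both steels yield.
a = (A_s − A'_s) f_y/(0.85 f'_c b) = (8.26 − 1.67) × 60/(0.85 × 5 × 11.3) = 8.233 in.
c = a/β₁ = 8.233/0.8 = 10.291 in; ε'_s = 0.003(c − d')/c = 0.0024 ≥ ε_y = 0.0021, so the compression steel yields.
M_n = (A_s − A'_s) f_y (d − a/2) + A'_s f_y (d − d') = 395.4 × (29.3 − 4.1165) + 100.2 × (29.3 − 2.1) = 9957.6 + 2725.4 = 12683.0 kip·in.

M_n ≈ 12700 kip·in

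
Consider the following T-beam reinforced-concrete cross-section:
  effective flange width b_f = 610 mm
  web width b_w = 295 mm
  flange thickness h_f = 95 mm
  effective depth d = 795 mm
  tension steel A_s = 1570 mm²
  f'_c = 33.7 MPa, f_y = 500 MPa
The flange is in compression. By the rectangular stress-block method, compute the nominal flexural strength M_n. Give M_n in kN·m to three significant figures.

Tension: T = A_s f_y = 1570 × 500 = 785000 N.
Try a within the flange: a = T/(0.85 f'_c b_f) = 785000/(0.85 × 33.7 × 610) = 44.93 mm.
Since a = 44.93 ≤ h_f = 95 mm, the stress block lies entirely in the flange; analyse as a rectangular beam of width b_f.
M_n = T(d − a/2) = 785000 × (795 − 22.465) = 606.44 × 10⁶ N·mm.
M_n = 606.44 kN·m.

M_n ≈ 606 kN·m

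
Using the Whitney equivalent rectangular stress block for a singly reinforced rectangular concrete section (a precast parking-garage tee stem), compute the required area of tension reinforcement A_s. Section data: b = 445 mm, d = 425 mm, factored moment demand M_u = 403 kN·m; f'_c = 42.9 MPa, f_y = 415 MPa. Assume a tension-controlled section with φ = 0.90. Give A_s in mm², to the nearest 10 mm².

A_s ≈ 2770 mm²

M_n = M_u/φ = 403/0.90 = 447.778 kN·m.
With M_n = 0.85 f'_c a b (d − a/2), solve the quadratic for a:
a = d − √(d² − 2M_n/(0.85 f'_c b)) = 425 − √(425² − 2 × 447.778×10⁶/(0.85 × 42.9 × 445)) = 70.83 mm.
A_s = 0.85 f'_c a b / f_y = 0.85 × 42.9 × 70.83 × 445 / 415 = 2769.5 mm².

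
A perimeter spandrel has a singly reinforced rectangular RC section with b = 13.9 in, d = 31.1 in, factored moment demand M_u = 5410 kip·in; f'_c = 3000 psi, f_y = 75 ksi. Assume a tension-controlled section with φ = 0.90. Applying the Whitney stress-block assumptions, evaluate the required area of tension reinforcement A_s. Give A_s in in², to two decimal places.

A_s ≈ 2.85 in²

M_n = M_u/φ = 5410/0.90 = 6011.11 kip·in.
From M_n = 0.85 f'_c a b (d − a/2):
a = d − √(d² − 2M_n/(0.85 f'_c b)) = 31.1 − √(31.1² − 2 × 6011.11/(0.85 × 3 × 13.9)) = 6.039 in.
A_s = 0.85 f'_c a b / f_y = 0.85 × 3 × 6.039 × 13.9 / 75 = 2.854 in².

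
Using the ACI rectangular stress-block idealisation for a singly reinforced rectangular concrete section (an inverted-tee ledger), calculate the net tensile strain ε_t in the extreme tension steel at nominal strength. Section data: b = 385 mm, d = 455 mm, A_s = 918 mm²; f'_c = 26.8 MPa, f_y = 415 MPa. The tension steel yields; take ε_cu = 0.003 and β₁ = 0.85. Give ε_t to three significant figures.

ε_t ≈ 0.0237

a = A_s f_y/(0.85 f'_c b) = 43.44 mm.
β₁ = 0.85, so c = a/β₁ = 43.44/0.85 = 51.11 mm.
From the linear strain diagram with ε_cu = 0.003: ε_t = 0.003 (d − c)/c = 0.003 × (455 − 51.11)/51.11 = 0.0237.
Since ε_t ≥ 0.005, the section is tension-controlled.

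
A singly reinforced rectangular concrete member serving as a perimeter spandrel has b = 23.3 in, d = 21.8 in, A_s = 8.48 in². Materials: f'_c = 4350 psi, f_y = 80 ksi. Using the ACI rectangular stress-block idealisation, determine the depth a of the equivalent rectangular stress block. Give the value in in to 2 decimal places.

T = A_s f_y = 8.48 × 80 = 678.4 kips.
a = T/(0.85 f'_c b) = 678.4/(0.85 × 4.35 × 23.3) = 7.87 in.

a ≈ 7.87 in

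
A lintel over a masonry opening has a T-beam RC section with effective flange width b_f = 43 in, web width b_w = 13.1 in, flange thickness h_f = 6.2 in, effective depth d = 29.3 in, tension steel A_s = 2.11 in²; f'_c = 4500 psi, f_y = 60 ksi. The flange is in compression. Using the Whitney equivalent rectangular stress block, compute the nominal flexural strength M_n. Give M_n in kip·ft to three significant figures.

M_n ≈ 305 kip·ft

Tension: T = A_s f_y = 2.11 × 60 = 126.6 kips.
Try a within the flange: a = T/(0.85 f'_c b_f) = 126.6/(0.85 × 4.5 × 43) = 0.770 in.
Since a = 0.770 ≤ h_f = 6.2 in, the stress block lies entirely in the flange; analyse as a rectangular beam of width b_f.
M_n = T(d − a/2) = 126.6 × (29.3 − 0.385) = 3660.6 kip·in.
M_n = 3660.6/12 = 305.05 kip·ft.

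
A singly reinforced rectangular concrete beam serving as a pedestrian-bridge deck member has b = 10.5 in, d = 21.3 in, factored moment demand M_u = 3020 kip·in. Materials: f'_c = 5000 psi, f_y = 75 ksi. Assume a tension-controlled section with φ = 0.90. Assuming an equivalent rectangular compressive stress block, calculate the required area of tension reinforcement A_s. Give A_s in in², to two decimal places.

A_s ≈ 2.31 in²

M_n = M_u/φ = 3020/0.90 = 3355.56 kip·in.
From M_n = 0.85 f'_c a b (d − a/2):
a = d − √(d² − 2M_n/(0.85 f'_c b)) = 21.3 − √(21.3² − 2 × 3355.56/(0.85 × 5 × 10.5)) = 3.884 in.
A_s = 0.85 f'_c a b / f_y = 0.85 × 5 × 3.884 × 10.5 / 75 = 2.311 in².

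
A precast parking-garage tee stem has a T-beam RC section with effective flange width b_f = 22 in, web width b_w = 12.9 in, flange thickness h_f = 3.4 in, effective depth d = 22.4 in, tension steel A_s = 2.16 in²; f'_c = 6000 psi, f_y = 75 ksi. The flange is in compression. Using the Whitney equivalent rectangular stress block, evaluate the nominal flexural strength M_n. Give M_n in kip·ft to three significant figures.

Tension: T = A_s f_y = 2.16 × 75 = 162 kips.
Try a within the flange: a = T/(0.85 f'_c b_f) = 162/(0.85 × 6 × 22) = 1.444 in.
Since a = 1.444 ≤ h_f = 3.4 in, the stress block lies entirely in the flange; analyse as a rectangular beam of width b_f.
M_n = T(d − a/2) = 162 × (22.4 − 0.722) = 3511.8 kip·in.
M_n = 3511.8/12 = 292.65 kip·ft.

M_n ≈ 293 kip·ft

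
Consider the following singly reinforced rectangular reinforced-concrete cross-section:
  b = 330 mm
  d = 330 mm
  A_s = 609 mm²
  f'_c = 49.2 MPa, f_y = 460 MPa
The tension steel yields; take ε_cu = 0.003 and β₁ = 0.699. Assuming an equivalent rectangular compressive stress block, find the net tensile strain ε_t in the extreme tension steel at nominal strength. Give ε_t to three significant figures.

a = A_s f_y/(0.85 f'_c b) = 20.30 mm.
β₁ = 0.699, so c = a/β₁ = 20.30/0.699 = 29.04 mm.
From the linear strain diagram with ε_cu = 0.003: ε_t = 0.003 (d − c)/c = 0.003 × (330 − 29.04)/29.04 = 0.0311.
Since ε_t ≥ 0.005, the section is tension-controlled.

ε_t ≈ 0.0311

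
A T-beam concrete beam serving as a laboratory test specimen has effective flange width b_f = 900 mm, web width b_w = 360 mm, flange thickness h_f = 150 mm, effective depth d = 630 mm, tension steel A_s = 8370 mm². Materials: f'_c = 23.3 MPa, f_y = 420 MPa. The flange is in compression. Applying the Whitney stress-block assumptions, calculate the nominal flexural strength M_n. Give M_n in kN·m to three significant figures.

Tension: T = A_s f_y = 8370 × 420 = 3515400 N.
Try a within the flange: a = T/(0.85 f'_c b_f) = 3515400/(0.85 × 23.3 × 900) = 197.22 mm.
a = 197.22 > h_f = 150 mm: the block extends into the web. Split into flange-overhang and web parts.
C_f = 0.85 f'_c (b_f − b_w) h_f = 0.85 × 23.3 × (900 − 360) × 150 = 1604205 N.
Remaining web compression depth: a_w = (T − C_f)/(0.85 f'_c b_w) = (3515400 − 1604205)/(0.85 × 23.3 × 360) = 268.06 mm.
M_n = C_f(d − h_f/2) + (T − C_f)(d − a_w/2) = 1604205 × (630 − 75) + 1911195 × (630 − 134.03) = 890.33 + 947.90 = 1838.23 × 10⁶ N·mm.
M_n = 1838.23 kN·m.

M_n ≈ 1840 kN·m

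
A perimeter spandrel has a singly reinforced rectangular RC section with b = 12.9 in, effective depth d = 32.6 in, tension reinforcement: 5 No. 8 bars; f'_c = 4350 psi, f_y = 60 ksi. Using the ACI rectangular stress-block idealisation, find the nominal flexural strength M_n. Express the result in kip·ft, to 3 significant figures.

A_s = 5 × 0.79 = 3.95 in².
T = A_s f_y = 3.95 × 60 = 237 kips.
a = T/(0.85 f'_c b) = 237/(0.85 × 4.35 × 12.9) = 4.969 in.
M_n = T(d − a/2) = 237 × (32.6 − 2.4845) = 7137.4 kip·in = 7137.4/12 = 594.78 kip·ft.

M_n ≈ 595 kip·ft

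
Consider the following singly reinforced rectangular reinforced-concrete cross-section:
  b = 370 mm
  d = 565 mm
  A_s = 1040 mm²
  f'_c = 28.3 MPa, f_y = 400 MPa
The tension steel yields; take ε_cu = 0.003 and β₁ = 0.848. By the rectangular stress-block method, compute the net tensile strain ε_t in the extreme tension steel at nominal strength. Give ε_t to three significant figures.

a = A_s f_y/(0.85 f'_c b) = 46.74 mm.
β₁ = 0.848, so c = a/β₁ = 46.74/0.848 = 55.12 mm.
From the linear strain diagram with ε_cu = 0.003: ε_t = 0.003 (d − c)/c = 0.003 × (565 − 55.12)/55.12 = 0.0278.
Since ε_t ≥ 0.005, the section is tension-controlled.

ε_t ≈ 0.0278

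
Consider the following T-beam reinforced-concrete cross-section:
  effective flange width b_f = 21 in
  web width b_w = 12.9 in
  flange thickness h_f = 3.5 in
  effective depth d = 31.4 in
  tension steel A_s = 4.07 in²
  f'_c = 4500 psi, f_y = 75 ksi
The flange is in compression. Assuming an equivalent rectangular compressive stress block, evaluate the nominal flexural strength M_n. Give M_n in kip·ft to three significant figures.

Tension: T = A_s f_y = 4.07 × 75 = 305.25 kips.
Try a within the flange: a = T/(0.85 f'_c b_f) = 305.25/(0.85 × 4.5 × 21) = 3.800 in.
a = 3.800 > h_f = 3.5 in: the block extends into the web. Split into flange-overhang and web parts.
C_f = 0.85 f'_c (b_f − b_w) h_f = 0.85 × 4.5 × (21 − 12.9) × 3.5 = 108.4 kips.
Remaining web compression depth: a_w = (T − C_f)/(0.85 f'_c b_w) = (305.25 − 108.4)/(0.85 × 4.5 × 12.9) = 3.989 in.
M_n = C_f(d − h_f/2) + (T − C_f)(d − a_w/2) = 108.4 × (31.4 − 1.75) + 196.85 × (31.4 − 1.9945) = 3214.1 + 5788.5 = 9002.6 kip·in.
M_n = 9002.6/12 = 750.22 kip·ft.

M_n ≈ 750 kip·ft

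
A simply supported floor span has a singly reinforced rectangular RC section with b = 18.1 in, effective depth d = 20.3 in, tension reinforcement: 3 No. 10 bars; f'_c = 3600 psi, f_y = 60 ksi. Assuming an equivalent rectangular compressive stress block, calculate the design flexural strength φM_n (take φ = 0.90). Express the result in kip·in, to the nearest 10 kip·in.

φM_n ≈ 3750 kip·in

A_s = 3 × 1.27 = 3.81 in².
T = A_s f_y = 3.81 × 60 = 228.6 kips.
a = T/(0.85 f'_c b) = 228.6/(0.85 × 3.6 × 18.1) = 4.127 in.
M_n = T(d − a/2) = 228.6 × (20.3 − 2.0635) = 4168.9 kip·in.
φM_n = 0.90 × 4168.9 = 3752.0 kip·in.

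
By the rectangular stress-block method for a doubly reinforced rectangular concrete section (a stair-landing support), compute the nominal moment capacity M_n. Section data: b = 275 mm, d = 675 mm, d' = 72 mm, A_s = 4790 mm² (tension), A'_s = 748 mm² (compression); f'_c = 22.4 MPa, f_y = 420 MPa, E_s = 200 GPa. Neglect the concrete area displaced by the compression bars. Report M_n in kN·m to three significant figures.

M_n ≈ 1060 kN·m

Assume both tension and compression steel yield.
Net tension couple steel: A_s − A'_s = 4042 mm².
a = (A_s − A'_s) f_y / (0.85 f'_c b) = 1697640/(0.85 × 22.4 × 275) = 324.22 mm.
c = a/β₁ = 324.22/0.85 = 381.44 mm; ε'_s = 0.003(c − d')/c = 0.0024 ≥ f_y/E_s = 0.0021, so compression steel does yield.
M_n = (A_s − A'_s) f_y (d − a/2) + A'_s f_y (d − d') = [1697640 × (675 − 162.11) + 314160 × (675 − 72)] × 10⁻⁶ = 870.70 + 189.44 = 1060.14 kN·m.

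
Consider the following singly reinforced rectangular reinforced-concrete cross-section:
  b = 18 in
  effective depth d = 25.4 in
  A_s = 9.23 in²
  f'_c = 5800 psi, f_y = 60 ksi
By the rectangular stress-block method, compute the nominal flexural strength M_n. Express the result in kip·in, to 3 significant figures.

T = A_s f_y = 9.23 × 60 = 553.8 kips.
a = T/(0.85 f'_c b) = 553.8/(0.85 × 5.8 × 18) = 6.241 in.
M_n = T(d − a/2) = 553.8 × (25.4 − 3.1205) = 12338.4 kip·in.

M_n ≈ 12300 kip·in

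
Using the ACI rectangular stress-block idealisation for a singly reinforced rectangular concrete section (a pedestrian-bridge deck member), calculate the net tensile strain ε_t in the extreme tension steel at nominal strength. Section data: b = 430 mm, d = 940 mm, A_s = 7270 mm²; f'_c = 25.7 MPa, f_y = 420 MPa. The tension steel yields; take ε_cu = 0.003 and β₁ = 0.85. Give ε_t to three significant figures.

a = A_s f_y/(0.85 f'_c b) = 325.06 mm.
β₁ = 0.85, so c = a/β₁ = 325.06/0.85 = 382.42 mm.
From the linear strain diagram with ε_cu = 0.003: ε_t = 0.003 (d − c)/c = 0.003 × (940 − 382.42)/382.42 = 0.00437.
ε_t is between 0.004 and 0.005 — transition zone.

ε_t ≈ 0.00437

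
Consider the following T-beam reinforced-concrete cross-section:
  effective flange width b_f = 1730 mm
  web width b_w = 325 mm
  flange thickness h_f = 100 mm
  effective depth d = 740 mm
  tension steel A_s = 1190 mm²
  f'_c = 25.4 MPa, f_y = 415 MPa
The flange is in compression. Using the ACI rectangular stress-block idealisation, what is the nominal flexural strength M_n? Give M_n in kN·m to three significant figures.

M_n ≈ 362 kN·m

Tension: T = A_s f_y = 1190 × 415 = 493850 N.
Try a within the flange: a = T/(0.85 f'_c b_f) = 493850/(0.85 × 25.4 × 1730) = 13.22 mm.
Since a = 13.22 ≤ h_f = 100 mm, the stress block lies entirely in the flange; analyse as a rectangular beam of width b_f.
M_n = T(d − a/2) = 493850 × (740 − 6.61) = 362.18 × 10⁶ N·mm.
M_n = 362.18 kN·m.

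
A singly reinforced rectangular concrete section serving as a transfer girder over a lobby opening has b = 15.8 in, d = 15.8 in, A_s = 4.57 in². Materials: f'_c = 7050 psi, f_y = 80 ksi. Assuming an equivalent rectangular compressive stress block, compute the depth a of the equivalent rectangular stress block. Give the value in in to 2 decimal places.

a ≈ 3.86 in

T = A_s f_y = 4.57 × 80 = 365.6 kips.
a = T/(0.85 f'_c b) = 365.6/(0.85 × 7.05 × 15.8) = 3.86 in.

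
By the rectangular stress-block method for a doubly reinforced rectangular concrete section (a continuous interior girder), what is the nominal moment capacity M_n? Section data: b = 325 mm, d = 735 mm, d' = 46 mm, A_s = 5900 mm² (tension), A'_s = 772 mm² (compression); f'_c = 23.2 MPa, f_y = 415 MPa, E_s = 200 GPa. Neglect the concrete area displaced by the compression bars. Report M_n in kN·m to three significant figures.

Assume both tension and compression steel yield.
Net tension couple steel: A_s − A'_s = 5128 mm².
a = (A_s − A'_s) f_y / (0.85 f'_c b) = 2128120/(0.85 × 23.2 × 325) = 332.05 mm.
c = a/β₁ = 332.05/0.85 = 390.65 mm; ε'_s = 0.003(c − d')/c = 0.0026 ≥ f_y/E_s = 0.0021, so compression steel does yield.
M_n = (A_s − A'_s) f_y (d − a/2) + A'_s f_y (d − d') = [2128120 × (735 − 166.025) + 320380 × (735 − 46)] × 10⁻⁶ = 1210.85 + 220.74 = 1431.59 kN·m.

M_n ≈ 1430 kN·m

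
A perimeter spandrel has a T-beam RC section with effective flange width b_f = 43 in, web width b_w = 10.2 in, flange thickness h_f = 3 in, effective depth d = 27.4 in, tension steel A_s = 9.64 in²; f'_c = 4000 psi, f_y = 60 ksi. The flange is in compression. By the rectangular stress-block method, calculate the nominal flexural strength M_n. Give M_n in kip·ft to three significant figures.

M_n ≈ 1210 kip·ft

Tension: T = A_s f_y = 9.64 × 60 = 578.4 kips.
Try a within the flange: a = T/(0.85 f'_c b_f) = 578.4/(0.85 × 4 × 43) = 3.956 in.
a = 3.956 > h_f = 3 in: the block extends into the web. Split into flange-overhang and web parts.
C_f = 0.85 f'_c (b_f − b_w) h_f = 0.85 × 4 × (43 − 10.2) × 3 = 334.6 kips.
Remaining web compression depth: a_w = (T − C_f)/(0.85 f'_c b_w) = (578.4 − 334.6)/(0.85 × 4 × 10.2) = 7.030 in.
M_n = C_f(d − h_f/2) + (T − C_f)(d − a_w/2) = 334.6 × (27.4 − 1.5) + 243.8 × (27.4 − 3.515) = 8666.1 + 5823.2 = 14489.3 kip·in.
M_n = 14489.3/12 = 1207.44 kip·ft.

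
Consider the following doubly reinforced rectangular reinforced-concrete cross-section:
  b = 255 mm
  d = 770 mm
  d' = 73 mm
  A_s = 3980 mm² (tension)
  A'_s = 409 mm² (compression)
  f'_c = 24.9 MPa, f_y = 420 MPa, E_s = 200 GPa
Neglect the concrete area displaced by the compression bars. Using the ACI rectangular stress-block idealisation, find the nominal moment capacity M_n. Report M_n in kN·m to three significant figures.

M_n ≈ 1070 kN·m

Assume both tension and compression steel yield.
Net tension couple steel: A_s − A'_s = 3571 mm².
a = (A_s − A'_s) f_y / (0.85 f'_c b) = 1499820/(0.85 × 24.9 × 255) = 277.89 mm.
c = a/β₁ = 277.89/0.85 = 326.93 mm; ε'_s = 0.003(c − d')/c = 0.0023 ≥ f_y/E_s = 0.0021, so compression steel does yield.
M_n = (A_s − A'_s) f_y (d − a/2) + A'_s f_y (d − d') = [1499820 × (770 − 138.945) + 171780 × (770 − 73)] × 10⁻⁶ = 946.47 + 119.73 = 1066.20 kN·m.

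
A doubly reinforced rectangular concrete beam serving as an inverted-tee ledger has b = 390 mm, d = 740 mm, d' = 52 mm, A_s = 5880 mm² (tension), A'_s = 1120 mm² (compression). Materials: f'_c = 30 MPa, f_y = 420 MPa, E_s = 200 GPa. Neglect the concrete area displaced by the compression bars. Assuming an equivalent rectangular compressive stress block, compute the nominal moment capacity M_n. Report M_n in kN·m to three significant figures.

Assume both tension and compression steel yield.
Net tension couple steel: A_s − A'_s = 4760 mm².
a = (A_s − A'_s) f_y / (0.85 f'_c b) = 1999200/(0.85 × 30 × 390) = 201.03 mm.
c = a/β₁ = 201.03/0.836 = 240.47 mm; ε'_s = 0.003(c − d')/c = 0.0024 ≥ f_y/E_s = 0.0021, so compression steel does yield.
M_n = (A_s − A'_s) f_y (d − a/2) + A'_s f_y (d − d') = [1999200 × (740 − 100.515) + 470400 × (740 − 52)] × 10⁻⁶ = 1278.46 + 323.64 = 1602.10 kN·m.

M_n ≈ 1600 kN·m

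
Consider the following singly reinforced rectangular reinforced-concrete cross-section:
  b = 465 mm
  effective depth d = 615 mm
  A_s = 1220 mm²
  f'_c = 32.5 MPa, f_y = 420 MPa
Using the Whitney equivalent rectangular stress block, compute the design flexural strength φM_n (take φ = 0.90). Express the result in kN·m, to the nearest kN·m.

φM_n ≈ 274 kN·m

T = A_s f_y = 1220 × 420 = 512400 N = 512.4 kN.
From C = T: a = T/(0.85 f'_c b) = 512400/(0.85 × 32.5 × 465) = 39.89 mm.
M_n = T(d − a/2) = 512.4 kN × (615 − 19.945) mm = 304.91 kN·m.
φM_n = 0.90 × 304.91 = 274.42 kN·m.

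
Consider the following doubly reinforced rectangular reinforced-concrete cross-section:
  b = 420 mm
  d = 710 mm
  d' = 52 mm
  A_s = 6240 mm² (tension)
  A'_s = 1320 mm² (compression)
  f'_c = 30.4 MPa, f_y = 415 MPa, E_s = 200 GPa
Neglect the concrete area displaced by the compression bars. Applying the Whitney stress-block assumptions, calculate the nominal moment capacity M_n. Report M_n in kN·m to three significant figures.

Assume both tension and compression steel yield.
Net tension couple steel: A_s − A'_s = 4920 mm².
a = (A_s − A'_s) f_y / (0.85 f'_c b) = 2041800/(0.85 × 30.4 × 420) = 188.14 mm.
c = a/β₁ = 188.14/0.833 = 225.86 mm; ε'_s = 0.003(c − d')/c = 0.0023 ≥ f_y/E_s = 0.0021, so compression steel does yield.
M_n = (A_s − A'_s) f_y (d − a/2) + A'_s f_y (d − d') = [2041800 × (710 − 94.07) + 547800 × (710 − 52)] × 10⁻⁶ = 1257.61 + 360.45 = 1618.06 kN·m.

M_n ≈ 1620 kN·m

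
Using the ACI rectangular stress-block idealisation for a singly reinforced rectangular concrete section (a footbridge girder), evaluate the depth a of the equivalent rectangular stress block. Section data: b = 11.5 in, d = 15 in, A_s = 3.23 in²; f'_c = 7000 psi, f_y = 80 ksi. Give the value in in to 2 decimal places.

T = A_s f_y = 3.23 × 80 = 258.4 kips.
a = T/(0.85 f'_c b) = 258.4/(0.85 × 7 × 11.5) = 3.78 in.

a ≈ 3.78 in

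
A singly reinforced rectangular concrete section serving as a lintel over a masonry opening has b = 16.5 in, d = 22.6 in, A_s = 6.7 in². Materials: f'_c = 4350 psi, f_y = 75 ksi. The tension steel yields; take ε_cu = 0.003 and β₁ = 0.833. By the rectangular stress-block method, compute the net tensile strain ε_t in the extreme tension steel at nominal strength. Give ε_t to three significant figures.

a = A_s f_y/(0.85 f'_c b) = 8.237 in.
β₁ = 0.833, so c = a/β₁ = 8.237/0.833 = 9.888 in.
From the linear strain diagram with ε_cu = 0.003: ε_t = 0.003 (d − c)/c = 0.003 × (22.6 − 9.888)/9.888 = 0.00386.
ε_t < 0.004 — the section is over-reinforced for flexure under ACI limits.

ε_t ≈ 0.00386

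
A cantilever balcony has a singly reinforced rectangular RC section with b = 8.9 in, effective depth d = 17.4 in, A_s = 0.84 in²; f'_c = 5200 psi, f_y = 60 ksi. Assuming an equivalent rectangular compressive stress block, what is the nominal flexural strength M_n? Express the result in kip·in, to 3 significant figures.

T = A_s f_y = 0.84 × 60 = 50.4 kips.
a = T/(0.85 f'_c b) = 50.4/(0.85 × 5.2 × 8.9) = 1.281 in.
M_n = T(d − a/2) = 50.4 × (17.4 − 0.6405) = 844.7 kip·in.

M_n ≈ 845 kip·in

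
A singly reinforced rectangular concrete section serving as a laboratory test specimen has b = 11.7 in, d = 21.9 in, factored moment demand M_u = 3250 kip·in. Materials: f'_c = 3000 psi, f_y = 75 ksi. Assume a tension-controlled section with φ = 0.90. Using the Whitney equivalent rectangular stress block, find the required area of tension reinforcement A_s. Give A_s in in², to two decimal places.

A_s ≈ 2.58 in²

M_n = M_u/φ = 3250/0.90 = 3611.11 kip·in.
From M_n = 0.85 f'_c a b (d − a/2):
a = d − √(d² − 2M_n/(0.85 f'_c b)) = 21.9 − √(21.9² − 2 × 3611.11/(0.85 × 3 × 11.7)) = 6.488 in.
A_s = 0.85 f'_c a b / f_y = 0.85 × 3 × 6.488 × 11.7 / 75 = 2.581 in².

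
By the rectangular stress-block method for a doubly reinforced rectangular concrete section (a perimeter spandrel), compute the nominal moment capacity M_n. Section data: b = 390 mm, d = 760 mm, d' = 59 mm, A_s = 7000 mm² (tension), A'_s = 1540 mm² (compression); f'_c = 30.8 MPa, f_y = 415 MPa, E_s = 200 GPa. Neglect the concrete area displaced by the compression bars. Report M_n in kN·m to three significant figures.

Assume both tension and compression steel yield.
Net tension couple steel: A_s − A'_s = 5460 mm².
a = (A_s − A'_s) f_y / (0.85 f'_c b) = 2265900/(0.85 × 30.8 × 390) = 221.93 mm.
c = a/β₁ = 221.93/0.83 = 267.39 mm; ε'_s = 0.003(c − d')/c = 0.0023 ≥ f_y/E_s = 0.0021, so compression steel does yield.
M_n = (A_s − A'_s) f_y (d − a/2) + A'_s f_y (d − d') = [2265900 × (760 − 110.965) + 639100 × (760 − 59)] × 10⁻⁶ = 1470.65 + 448.01 = 1918.66 kN·m.

M_n ≈ 1920 kN·m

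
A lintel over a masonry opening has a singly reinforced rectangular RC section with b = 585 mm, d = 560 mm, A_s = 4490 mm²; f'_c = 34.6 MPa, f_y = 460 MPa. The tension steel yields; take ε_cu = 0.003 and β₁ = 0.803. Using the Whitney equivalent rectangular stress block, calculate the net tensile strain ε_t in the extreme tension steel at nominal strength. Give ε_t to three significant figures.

a = A_s f_y/(0.85 f'_c b) = 120.05 mm.
β₁ = 0.803, so c = a/β₁ = 120.05/0.803 = 149.50 mm.
From the linear strain diagram with ε_cu = 0.003: ε_t = 0.003 (d − c)/c = 0.003 × (560 − 149.50)/149.50 = 0.00824.
Since ε_t ≥ 0.005, the section is tension-controlled.

ε_t ≈ 0.00824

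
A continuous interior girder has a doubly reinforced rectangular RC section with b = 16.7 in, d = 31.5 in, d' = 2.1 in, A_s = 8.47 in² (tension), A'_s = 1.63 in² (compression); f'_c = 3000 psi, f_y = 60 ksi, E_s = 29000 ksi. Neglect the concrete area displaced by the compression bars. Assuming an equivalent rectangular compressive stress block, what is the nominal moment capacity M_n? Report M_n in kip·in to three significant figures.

Assume both steels yield.
a = (A_s − A'_s) f_y/(0.85 f'_c b) = (8.47 − 1.63) × 60/(0.85 × 3 × 16.7) = 9.637 in.
c = a/β₁ = 9.637/0.85 = 11.338 in; ε'_s = 0.003(c − d')/c = 0.0024 ≥ ε_y = 0.0021, so the compression steel yields.
M_n = (A_s − A'_s) f_y (d − a/2) + A'_s f_y (d − d') = 410.4 × (31.5 − 4.8185) + 97.8 × (31.5 − 2.1) = 10950.1 + 2875.3 = 13825.4 kip·in.

M_n ≈ 13800 kip·in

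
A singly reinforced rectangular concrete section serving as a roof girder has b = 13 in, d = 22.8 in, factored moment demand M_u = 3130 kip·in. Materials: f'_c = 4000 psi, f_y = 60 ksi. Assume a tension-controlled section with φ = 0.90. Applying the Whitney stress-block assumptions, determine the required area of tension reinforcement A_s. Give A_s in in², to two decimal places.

M_n = M_u/φ = 3130/0.90 = 3477.78 kip·in.
From M_n = 0.85 f'_c a b (d − a/2):
a = d − √(d² − 2M_n/(0.85 f'_c b)) = 22.8 − √(22.8² − 2 × 3477.78/(0.85 × 4 × 13)) = 3.761 in.
A_s = 0.85 f'_c a b / f_y = 0.85 × 4 × 3.761 × 13 / 60 = 2.771 in².

A_s ≈ 2.77 in²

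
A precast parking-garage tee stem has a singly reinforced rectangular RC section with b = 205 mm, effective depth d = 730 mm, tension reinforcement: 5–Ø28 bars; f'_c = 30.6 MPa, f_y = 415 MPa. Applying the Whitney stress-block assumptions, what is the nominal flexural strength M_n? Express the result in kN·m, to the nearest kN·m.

A_s = 5 × 616 = 3080 mm².
T = A_s f_y = 3080 × 415 = 1278200 N = 1278.2 kN.
From C = T: a = T/(0.85 f'_c b) = 1278200/(0.85 × 30.6 × 205) = 239.72 mm.
M_n = T(d − a/2) = 1278.2 kN × (730 − 119.86) mm = 779.88 kN·m.

M_n ≈ 780 kN·m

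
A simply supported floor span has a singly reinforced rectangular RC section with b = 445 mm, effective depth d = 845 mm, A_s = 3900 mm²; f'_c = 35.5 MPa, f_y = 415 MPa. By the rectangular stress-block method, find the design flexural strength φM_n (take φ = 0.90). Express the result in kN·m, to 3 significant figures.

φM_n ≈ 1140 kN·m

T = A_s f_y = 3900 × 415 = 1618500 N = 1618.5 kN.
From C = T: a = T/(0.85 f'_c b) = 1618500/(0.85 × 35.5 × 445) = 120.53 mm.
M_n = T(d − a/2) = 1618.5 kN × (845 − 60.265) mm = 1270.09 kN·m.
φM_n = 0.90 × 1270.09 = 1143.08 kN·m.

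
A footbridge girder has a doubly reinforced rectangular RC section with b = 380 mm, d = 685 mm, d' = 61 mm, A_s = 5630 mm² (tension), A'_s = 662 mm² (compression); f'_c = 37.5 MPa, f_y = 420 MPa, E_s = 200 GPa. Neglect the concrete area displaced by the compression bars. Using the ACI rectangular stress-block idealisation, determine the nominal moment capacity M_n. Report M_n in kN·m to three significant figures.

Assume both tension and compression steel yield.
Net tension couple steel: A_s − A'_s = 4968 mm².
a = (A_s − A'_s) f_y / (0.85 f'_c b) = 2086560/(0.85 × 37.5 × 380) = 172.27 mm.
c = a/β₁ = 172.27/0.782 = 220.29 mm; ε'_s = 0.003(c − d')/c = 0.0022 ≥ f_y/E_s = 0.0021, so compression steel does yield.
M_n = (A_s − A'_s) f_y (d − a/2) + A'_s f_y (d − d') = [2086560 × (685 − 86.135) + 278040 × (685 − 61)] × 10⁻⁶ = 1249.57 + 173.50 = 1423.07 kN·m.

M_n ≈ 1420 kN·m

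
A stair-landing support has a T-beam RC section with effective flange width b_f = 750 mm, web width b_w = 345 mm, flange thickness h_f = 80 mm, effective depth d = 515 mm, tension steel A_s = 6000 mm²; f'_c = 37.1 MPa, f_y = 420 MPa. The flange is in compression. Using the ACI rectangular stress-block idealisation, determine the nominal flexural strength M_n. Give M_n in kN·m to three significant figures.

M_n ≈ 1150 kN·m

Tension: T = A_s f_y = 6000 × 420 = 2520000 N.
Try a within the flange: a = T/(0.85 f'_c b_f) = 2520000/(0.85 × 37.1 × 750) = 106.55 mm.
a = 106.55 > h_f = 80 mm: the block extends into the web. Split into flange-overhang and web parts.
C_f = 0.85 f'_c (b_f − b_w) h_f = 0.85 × 37.1 × (750 − 345) × 80 = 1021734 N.
Remaining web compression depth: a_w = (T − C_f)/(0.85 f'_c b_w) = (2520000 − 1021734)/(0.85 × 37.1 × 345) = 137.71 mm.
M_n = C_f(d − h_f/2) + (T − C_f)(d − a_w/2) = 1021734 × (515 − 40) + 1498266 × (515 − 68.855) = 485.32 + 668.44 = 1153.76 × 10⁶ N·mm.
M_n = 1153.76 kN·m.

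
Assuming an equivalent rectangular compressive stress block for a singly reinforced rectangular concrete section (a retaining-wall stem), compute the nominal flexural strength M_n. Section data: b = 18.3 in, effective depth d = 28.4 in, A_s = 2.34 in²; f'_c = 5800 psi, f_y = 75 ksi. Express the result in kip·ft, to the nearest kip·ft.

T = A_s f_y = 2.34 × 75 = 175.5 kips.
a = T/(0.85 f'_c b) = 175.5/(0.85 × 5.8 × 18.3) = 1.945 in.
M_n = T(d − a/2) = 175.5 × (28.4 − 0.9725) = 4813.5 kip·in = 4813.5/12 = 401.13 kip·ft.

M_n ≈ 401 kip·ft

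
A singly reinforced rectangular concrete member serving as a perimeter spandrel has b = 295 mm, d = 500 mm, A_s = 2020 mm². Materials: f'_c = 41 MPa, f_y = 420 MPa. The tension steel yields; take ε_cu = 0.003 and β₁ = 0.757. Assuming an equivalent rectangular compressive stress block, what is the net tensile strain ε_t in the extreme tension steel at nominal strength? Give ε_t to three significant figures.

a = A_s f_y/(0.85 f'_c b) = 82.52 mm.
β₁ = 0.757, so c = a/β₁ = 82.52/0.757 = 109.01 mm.
From the linear strain diagram with ε_cu = 0.003: ε_t = 0.003 (d − c)/c = 0.003 × (500 − 109.01)/109.01 = 0.0108.
Since ε_t ≥ 0.005, the section is tension-controlled.

ε_t ≈ 0.0108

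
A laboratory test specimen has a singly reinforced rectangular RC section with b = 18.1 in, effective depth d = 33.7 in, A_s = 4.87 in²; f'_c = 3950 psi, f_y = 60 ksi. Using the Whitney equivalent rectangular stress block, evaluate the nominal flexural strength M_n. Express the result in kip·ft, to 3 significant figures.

T = A_s f_y = 4.87 × 60 = 292.2 kips.
a = T/(0.85 f'_c b) = 292.2/(0.85 × 3.95 × 18.1) = 4.808 in.
M_n = T(d − a/2) = 292.2 × (33.7 − 2.404) = 9144.7 kip·in = 9144.7/12 = 762.06 kip·ft.

M_n ≈ 762 kip·ft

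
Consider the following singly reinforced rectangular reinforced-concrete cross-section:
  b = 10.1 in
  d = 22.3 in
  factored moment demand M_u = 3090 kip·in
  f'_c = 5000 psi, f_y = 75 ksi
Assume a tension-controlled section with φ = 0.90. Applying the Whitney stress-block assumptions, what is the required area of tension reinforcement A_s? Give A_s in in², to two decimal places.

A_s ≈ 2.25 in²

M_n = M_u/φ = 3090/0.90 = 3433.33 kip·in.
From M_n = 0.85 f'_c a b (d − a/2):
a = d − √(d² − 2M_n/(0.85 f'_c b)) = 22.3 − √(22.3² − 2 × 3433.33/(0.85 × 5 × 10.1)) = 3.934 in.
A_s = 0.85 f'_c a b / f_y = 0.85 × 5 × 3.934 × 10.1 / 75 = 2.252 in².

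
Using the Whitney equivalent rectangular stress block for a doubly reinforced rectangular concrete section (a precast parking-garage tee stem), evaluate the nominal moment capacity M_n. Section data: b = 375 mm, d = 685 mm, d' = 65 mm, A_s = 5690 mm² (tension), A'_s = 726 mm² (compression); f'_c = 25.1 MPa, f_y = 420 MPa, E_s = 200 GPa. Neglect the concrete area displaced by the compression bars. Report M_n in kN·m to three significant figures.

M_n ≈ 1350 kN·m

Assume both tension and compression steel yield.
Net tension couple steel: A_s − A'_s = 4964 mm².
a = (A_s − A'_s) f_y / (0.85 f'_c b) = 2084880/(0.85 × 25.1 × 375) = 260.59 mm.
c = a/β₁ = 260.59/0.85 = 306.58 mm; ε'_s = 0.003(c − d')/c = 0.0024 ≥ f_y/E_s = 0.0021, so compression steel does yield.
M_n = (A_s − A'_s) f_y (d − a/2) + A'_s f_y (d − d') = [2084880 × (685 − 130.295) + 304920 × (685 − 65)] × 10⁻⁶ = 1156.49 + 189.05 = 1345.54 kN·m.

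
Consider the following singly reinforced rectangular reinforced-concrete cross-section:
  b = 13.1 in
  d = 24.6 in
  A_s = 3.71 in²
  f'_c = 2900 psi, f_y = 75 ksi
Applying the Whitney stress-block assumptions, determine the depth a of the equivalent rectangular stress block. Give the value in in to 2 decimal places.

T = A_s f_y = 3.71 × 75 = 278.25 kips.
a = T/(0.85 f'_c b) = 278.25/(0.85 × 2.9 × 13.1) = 8.62 in.

a ≈ 8.62 in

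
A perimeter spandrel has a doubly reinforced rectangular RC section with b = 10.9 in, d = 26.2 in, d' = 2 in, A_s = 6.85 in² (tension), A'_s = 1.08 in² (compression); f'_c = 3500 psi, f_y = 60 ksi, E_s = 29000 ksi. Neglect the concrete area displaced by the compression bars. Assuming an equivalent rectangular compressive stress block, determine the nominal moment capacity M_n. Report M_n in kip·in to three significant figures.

M_n ≈ 8790 kip·in

Assume both steels yield.
a = (A_s − A'_s) f_y/(0.85 f'_c b) = (6.85 − 1.08) × 60/(0.85 × 3.5 × 10.9) = 10.676 in.
c = a/β₁ = 10.676/0.85 = 12.560 in; ε'_s = 0.003(c − d')/c = 0.0025 ≥ ε_y = 0.0021, so the compression steel yields.
M_n = (A_s − A'_s) f_y (d − a/2) + A'_s f_y (d − d') = 346.2 × (26.2 − 5.338) + 64.8 × (26.2 − 2) = 7222.4 + 1568.2 = 8790.6 kip·in.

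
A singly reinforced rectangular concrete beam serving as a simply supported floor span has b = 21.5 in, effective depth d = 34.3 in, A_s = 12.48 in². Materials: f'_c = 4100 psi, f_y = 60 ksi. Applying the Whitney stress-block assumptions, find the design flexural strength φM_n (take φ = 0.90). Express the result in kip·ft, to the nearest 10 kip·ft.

φM_n ≈ 1650 kip·ft

T = A_s f_y = 12.48 × 60 = 748.8 kips.
a = T/(0.85 f'_c b) = 748.8/(0.85 × 4.1 × 21.5) = 9.994 in.
M_n = T(d − a/2) = 748.8 × (34.3 − 4.997) = 21942.1 kip·in = 21942.1/12 = 1828.51 kip·ft.
φM_n = 0.90 × 1828.51 = 1645.66 kip·ft.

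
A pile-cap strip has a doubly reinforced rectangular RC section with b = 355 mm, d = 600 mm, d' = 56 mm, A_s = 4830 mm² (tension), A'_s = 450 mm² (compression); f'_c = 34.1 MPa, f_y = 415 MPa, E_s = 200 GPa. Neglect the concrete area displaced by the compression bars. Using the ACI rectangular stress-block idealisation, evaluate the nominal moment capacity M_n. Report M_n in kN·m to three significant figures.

M_n ≈ 1030 kN·m

Assume both tension and compression steel yield.
Net tension couple steel: A_s − A'_s = 4380 mm².
a = (A_s − A'_s) f_y / (0.85 f'_c b) = 1817700/(0.85 × 34.1 × 355) = 176.65 mm.
c = a/β₁ = 176.65/0.806 = 219.17 mm; ε'_s = 0.003(c − d')/c = 0.0022 ≥ f_y/E_s = 0.0021, so compression steel does yield.
M_n = (A_s − A'_s) f_y (d − a/2) + A'_s f_y (d − d') = [1817700 × (600 − 88.325) + 186750 × (600 − 56)] × 10⁻⁶ = 930.07 + 101.59 = 1031.66 kN·m.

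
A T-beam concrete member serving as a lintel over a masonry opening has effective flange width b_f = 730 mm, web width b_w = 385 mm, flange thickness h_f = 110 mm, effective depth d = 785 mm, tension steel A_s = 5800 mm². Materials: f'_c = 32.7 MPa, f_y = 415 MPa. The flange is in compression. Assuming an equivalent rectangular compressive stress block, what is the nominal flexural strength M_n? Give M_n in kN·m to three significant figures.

Tension: T = A_s f_y = 5800 × 415 = 2407000 N.
Try a within the flange: a = T/(0.85 f'_c b_f) = 2407000/(0.85 × 32.7 × 730) = 118.63 mm.
a = 118.63 > h_f = 110 mm: the block extends into the web. Split into flange-overhang and web parts.
C_f = 0.85 f'_c (b_f − b_w) h_f = 0.85 × 32.7 × (730 − 385) × 110 = 1054820 N.
Remaining web compression depth: a_w = (T − C_f)/(0.85 f'_c b_w) = (2407000 − 1054820)/(0.85 × 32.7 × 385) = 126.36 mm.
M_n = C_f(d − h_f/2) + (T − C_f)(d − a_w/2) = 1054820 × (785 − 55) + 1352180 × (785 − 63.18) = 770.02 + 976.03 = 1746.05 × 10⁶ N·mm.
M_n = 1746.05 kN·m.

M_n ≈ 1750 kN·m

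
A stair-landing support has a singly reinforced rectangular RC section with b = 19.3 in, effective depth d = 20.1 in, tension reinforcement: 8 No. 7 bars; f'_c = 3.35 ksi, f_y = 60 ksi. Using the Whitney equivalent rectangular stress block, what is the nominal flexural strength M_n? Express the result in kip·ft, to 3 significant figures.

A_s = 8 × 0.6 = 4.8 in².
T = A_s f_y = 4.8 × 60 = 288 kips.
a = T/(0.85 f'_c b) = 288/(0.85 × 3.35 × 19.3) = 5.240 in.
M_n = T(d − a/2) = 288 × (20.1 − 2.62) = 5034.2 kip·in = 5034.2/12 = 419.52 kip·ft.

M_n ≈ 420 kip·ft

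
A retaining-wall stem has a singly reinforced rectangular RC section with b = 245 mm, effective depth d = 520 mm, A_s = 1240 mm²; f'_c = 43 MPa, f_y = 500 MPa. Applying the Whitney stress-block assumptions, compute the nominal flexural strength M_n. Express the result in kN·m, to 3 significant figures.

T = A_s f_y = 1240 × 500 = 620000 N = 620 kN.
From C = T: a = T/(0.85 f'_c b) = 620000/(0.85 × 43 × 245) = 69.24 mm.
M_n = T(d − a/2) = 620 kN × (520 − 34.62) mm = 300.94 kN·m.

M_n ≈ 301 kN·m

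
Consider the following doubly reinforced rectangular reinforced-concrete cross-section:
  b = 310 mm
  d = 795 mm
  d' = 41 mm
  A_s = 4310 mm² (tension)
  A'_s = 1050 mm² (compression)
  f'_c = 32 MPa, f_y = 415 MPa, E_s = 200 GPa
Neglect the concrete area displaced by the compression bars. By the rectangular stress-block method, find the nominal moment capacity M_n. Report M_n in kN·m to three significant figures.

Assume both tension and compression steel yield.
Net tension couple steel: A_s − A'_s = 3260 mm².
a = (A_s − A'_s) f_y / (0.85 f'_c b) = 1352900/(0.85 × 32 × 310) = 160.45 mm.
c = a/β₁ = 160.45/0.821 = 195.43 mm; ε'_s = 0.003(c − d')/c = 0.0024 ≥ f_y/E_s = 0.0021, so compression steel does yield.
M_n = (A_s − A'_s) f_y (d − a/2) + A'_s f_y (d − d') = [1352900 × (795 − 80.225) + 435750 × (795 − 41)] × 10⁻⁶ = 967.02 + 328.56 = 1295.58 kN·m.

M_n ≈ 1300 kN·m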